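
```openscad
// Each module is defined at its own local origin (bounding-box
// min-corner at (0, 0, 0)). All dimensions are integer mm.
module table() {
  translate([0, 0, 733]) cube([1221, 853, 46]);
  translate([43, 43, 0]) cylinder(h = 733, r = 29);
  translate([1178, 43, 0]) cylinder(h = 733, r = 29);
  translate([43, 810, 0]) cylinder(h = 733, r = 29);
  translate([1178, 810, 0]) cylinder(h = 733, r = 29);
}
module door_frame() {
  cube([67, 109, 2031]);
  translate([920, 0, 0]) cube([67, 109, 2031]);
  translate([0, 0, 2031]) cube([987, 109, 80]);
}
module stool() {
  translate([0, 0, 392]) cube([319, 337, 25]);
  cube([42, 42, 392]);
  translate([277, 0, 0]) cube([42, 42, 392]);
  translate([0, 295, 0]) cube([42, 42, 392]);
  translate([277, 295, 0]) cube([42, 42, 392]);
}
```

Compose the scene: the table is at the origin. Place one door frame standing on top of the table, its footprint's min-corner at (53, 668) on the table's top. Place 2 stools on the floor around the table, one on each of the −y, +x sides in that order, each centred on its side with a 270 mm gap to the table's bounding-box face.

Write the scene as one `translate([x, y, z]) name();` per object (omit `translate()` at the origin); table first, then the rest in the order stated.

table();
translate([53, 668, 779]) door_frame();
translate([451, -607, 0]) stool();
translate([1491, 258, 0]) stool();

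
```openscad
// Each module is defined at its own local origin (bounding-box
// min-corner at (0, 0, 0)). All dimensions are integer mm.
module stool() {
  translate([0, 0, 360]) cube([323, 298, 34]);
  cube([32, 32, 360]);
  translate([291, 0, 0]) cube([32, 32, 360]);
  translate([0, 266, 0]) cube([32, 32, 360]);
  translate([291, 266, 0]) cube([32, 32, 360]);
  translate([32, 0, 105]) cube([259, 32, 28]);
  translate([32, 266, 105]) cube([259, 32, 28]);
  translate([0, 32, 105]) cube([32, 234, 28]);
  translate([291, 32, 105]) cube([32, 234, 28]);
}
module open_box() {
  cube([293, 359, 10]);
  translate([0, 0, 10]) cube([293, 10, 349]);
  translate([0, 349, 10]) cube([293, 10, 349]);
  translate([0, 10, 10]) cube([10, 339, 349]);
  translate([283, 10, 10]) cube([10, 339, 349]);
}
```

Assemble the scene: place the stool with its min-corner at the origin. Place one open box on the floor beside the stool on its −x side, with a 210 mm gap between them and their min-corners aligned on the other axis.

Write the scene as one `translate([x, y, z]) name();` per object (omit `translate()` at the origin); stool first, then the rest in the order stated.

stool();
translate([-503, 0, 0]) open_box();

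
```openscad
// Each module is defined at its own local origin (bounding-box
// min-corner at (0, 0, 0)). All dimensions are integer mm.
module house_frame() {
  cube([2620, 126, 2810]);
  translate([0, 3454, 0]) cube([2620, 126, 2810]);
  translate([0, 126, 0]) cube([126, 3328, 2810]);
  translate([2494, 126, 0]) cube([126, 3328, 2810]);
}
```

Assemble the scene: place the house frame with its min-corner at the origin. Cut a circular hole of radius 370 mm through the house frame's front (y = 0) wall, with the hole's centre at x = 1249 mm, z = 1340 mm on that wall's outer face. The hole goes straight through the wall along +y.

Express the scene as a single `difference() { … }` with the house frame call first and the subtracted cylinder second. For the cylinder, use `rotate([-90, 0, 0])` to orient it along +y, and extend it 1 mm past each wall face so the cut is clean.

difference() {
  house_frame();
  translate([1249, -1, 1340]) rotate([-90, 0, 0]) cylinder(h = 128, r = 370);
}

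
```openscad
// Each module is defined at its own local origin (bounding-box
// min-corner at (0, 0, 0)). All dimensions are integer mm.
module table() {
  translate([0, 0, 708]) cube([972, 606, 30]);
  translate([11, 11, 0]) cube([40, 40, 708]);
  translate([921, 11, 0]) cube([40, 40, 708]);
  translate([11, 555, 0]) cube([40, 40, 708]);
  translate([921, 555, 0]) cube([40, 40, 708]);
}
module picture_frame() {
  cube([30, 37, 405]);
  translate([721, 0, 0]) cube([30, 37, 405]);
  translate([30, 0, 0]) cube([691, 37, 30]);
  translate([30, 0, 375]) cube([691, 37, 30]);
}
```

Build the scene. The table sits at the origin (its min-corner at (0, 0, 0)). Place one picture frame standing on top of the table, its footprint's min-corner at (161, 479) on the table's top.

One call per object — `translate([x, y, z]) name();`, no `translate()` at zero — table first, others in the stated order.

table();
translate([161, 479, 738]) picture_frame();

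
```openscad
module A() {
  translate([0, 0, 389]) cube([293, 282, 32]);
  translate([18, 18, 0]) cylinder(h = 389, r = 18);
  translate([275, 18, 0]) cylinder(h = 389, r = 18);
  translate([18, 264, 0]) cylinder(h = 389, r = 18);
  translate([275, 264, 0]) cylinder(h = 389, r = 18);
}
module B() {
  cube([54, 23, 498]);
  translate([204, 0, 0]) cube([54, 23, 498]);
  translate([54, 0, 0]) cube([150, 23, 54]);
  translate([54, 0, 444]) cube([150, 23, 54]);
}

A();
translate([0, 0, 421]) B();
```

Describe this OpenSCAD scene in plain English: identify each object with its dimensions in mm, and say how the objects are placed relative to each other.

A is a four-legged stool. The seat is 293×282 mm, 32 mm thick, top at z = 421 mm. It stands on four round legs, each 36 mm in diameter, from z = 0 to the seat underside, each leg's axis is inset half a diameter from the nearest pair of seat edges (so the leg's bounding box is flush with the corner).

B is a rectangular picture frame lying in the x–z plane (depth along y). The opening is 150 mm wide (x) by 390 mm tall (z), surrounded by a border 54 mm wide on all four sides. The frame is 23 mm deep and is made of two full-height vertical stiles with two horizontal rails fitted between them.

The picture frame is on top of the stool.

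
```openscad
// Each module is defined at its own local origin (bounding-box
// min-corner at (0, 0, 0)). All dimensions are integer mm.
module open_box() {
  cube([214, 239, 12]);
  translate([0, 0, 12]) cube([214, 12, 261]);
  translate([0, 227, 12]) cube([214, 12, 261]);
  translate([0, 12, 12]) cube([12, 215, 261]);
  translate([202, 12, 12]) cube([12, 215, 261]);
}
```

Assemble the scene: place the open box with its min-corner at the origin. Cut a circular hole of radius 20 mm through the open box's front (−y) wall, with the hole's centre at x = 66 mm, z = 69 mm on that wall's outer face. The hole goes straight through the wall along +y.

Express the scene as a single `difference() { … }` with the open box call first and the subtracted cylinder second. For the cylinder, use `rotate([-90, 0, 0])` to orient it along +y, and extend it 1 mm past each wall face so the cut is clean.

difference() {
  open_box();
  translate([66, -1, 69]) rotate([-90, 0, 0]) cylinder(h = 14, r = 20);
}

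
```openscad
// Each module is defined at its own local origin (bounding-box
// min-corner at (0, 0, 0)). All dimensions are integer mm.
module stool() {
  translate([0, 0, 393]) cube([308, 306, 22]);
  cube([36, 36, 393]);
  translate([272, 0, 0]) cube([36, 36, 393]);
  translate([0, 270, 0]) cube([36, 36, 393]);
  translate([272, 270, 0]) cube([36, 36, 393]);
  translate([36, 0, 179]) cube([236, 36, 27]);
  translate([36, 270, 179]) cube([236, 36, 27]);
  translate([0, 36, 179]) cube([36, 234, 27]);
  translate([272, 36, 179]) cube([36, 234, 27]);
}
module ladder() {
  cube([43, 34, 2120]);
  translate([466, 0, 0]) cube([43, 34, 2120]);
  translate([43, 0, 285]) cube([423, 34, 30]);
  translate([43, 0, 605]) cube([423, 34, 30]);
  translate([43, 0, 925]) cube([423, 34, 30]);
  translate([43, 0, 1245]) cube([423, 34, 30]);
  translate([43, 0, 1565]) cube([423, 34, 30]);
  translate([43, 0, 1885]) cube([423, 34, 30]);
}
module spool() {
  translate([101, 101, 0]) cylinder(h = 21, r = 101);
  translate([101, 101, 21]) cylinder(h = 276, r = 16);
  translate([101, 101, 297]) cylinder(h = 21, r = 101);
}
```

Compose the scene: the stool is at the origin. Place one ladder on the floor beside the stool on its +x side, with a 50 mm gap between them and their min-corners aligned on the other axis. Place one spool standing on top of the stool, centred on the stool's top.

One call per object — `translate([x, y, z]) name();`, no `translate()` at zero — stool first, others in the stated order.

stool();
translate([358, 0, 0]) ladder();
translate([53, 52, 415]) spool();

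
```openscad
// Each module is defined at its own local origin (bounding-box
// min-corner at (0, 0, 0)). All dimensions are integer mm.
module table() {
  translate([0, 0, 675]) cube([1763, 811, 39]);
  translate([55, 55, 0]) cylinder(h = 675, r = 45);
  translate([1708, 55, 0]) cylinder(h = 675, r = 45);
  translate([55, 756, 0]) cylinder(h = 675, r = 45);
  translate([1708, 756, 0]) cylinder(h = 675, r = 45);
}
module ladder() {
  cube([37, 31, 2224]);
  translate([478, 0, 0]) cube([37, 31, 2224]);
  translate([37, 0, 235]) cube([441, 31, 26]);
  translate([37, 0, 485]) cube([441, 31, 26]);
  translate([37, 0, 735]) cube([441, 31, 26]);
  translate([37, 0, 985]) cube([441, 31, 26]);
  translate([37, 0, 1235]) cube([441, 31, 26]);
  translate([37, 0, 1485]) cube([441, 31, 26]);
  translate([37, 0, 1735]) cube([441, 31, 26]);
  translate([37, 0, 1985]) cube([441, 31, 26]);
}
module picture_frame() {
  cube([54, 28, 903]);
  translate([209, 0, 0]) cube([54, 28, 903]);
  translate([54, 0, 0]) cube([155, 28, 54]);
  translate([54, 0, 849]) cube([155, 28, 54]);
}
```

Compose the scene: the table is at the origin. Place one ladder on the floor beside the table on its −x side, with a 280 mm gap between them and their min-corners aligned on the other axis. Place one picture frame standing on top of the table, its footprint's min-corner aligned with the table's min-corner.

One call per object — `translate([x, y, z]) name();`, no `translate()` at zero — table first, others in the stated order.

table();
translate([-795, 0, 0]) ladder();
translate([0, 0, 714]) picture_frame();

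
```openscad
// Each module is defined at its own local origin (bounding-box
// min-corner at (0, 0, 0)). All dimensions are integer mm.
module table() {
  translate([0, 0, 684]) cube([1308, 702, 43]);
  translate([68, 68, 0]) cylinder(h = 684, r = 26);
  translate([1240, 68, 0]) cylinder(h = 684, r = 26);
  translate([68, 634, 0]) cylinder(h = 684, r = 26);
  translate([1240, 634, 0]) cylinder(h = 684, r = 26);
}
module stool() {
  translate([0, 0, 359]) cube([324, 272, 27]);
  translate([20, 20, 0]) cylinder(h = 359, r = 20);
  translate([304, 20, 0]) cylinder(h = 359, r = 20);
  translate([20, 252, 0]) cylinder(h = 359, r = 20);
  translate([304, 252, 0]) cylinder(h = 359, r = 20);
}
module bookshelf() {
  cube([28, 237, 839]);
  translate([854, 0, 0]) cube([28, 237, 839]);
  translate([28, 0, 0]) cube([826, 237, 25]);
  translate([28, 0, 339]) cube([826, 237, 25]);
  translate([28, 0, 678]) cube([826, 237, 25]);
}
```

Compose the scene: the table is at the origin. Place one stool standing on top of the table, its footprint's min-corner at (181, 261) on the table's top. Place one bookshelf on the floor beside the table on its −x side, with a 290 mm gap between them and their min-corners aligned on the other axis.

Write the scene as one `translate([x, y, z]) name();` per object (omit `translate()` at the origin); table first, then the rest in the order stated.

table();
translate([181, 261, 727]) stool();
translate([-1172, 0, 0]) bookshelf();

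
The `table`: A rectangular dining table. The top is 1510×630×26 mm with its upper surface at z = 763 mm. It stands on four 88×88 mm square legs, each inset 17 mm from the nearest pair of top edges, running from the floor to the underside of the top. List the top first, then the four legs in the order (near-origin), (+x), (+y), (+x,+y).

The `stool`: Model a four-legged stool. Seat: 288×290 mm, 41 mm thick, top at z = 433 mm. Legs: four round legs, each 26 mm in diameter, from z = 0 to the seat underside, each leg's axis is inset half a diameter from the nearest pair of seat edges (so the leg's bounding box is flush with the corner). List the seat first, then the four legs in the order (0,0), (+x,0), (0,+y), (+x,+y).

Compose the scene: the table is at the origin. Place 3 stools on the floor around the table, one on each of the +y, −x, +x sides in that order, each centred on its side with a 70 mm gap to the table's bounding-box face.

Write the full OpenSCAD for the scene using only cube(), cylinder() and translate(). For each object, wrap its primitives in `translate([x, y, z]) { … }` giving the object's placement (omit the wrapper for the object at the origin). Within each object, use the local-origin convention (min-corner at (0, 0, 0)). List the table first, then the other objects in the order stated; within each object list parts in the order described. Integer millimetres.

translate([0, 0, 737]) cube([1510, 630, 26]);
translate([17, 17, 0]) cube([88, 88, 737]);
translate([1405, 17, 0]) cube([88, 88, 737]);
translate([17, 525, 0]) cube([88, 88, 737]);
translate([1405, 525, 0]) cube([88, 88, 737]);
translate([611, 700, 0]) {
  translate([0, 0, 392]) cube([288, 290, 41]);
  translate([13, 13, 0]) cylinder(h = 392, r = 13);
  translate([275, 13, 0]) cylinder(h = 392, r = 13);
  translate([13, 277, 0]) cylinder(h = 392, r = 13);
  translate([275, 277, 0]) cylinder(h = 392, r = 13);
}
translate([-358, 170, 0]) {
  translate([0, 0, 392]) cube([288, 290, 41]);
  translate([13, 13, 0]) cylinder(h = 392, r = 13);
  translate([275, 13, 0]) cylinder(h = 392, r = 13);
  translate([13, 277, 0]) cylinder(h = 392, r = 13);
  translate([275, 277, 0]) cylinder(h = 392, r = 13);
}
translate([1580, 170, 0]) {
  translate([0, 0, 392]) cube([288, 290, 41]);
  translate([13, 13, 0]) cylinder(h = 392, r = 13);
  translate([275, 13, 0]) cylinder(h = 392, r = 13);
  translate([13, 277, 0]) cylinder(h = 392, r = 13);
  translate([275, 277, 0]) cylinder(h = 392, r = 13);
}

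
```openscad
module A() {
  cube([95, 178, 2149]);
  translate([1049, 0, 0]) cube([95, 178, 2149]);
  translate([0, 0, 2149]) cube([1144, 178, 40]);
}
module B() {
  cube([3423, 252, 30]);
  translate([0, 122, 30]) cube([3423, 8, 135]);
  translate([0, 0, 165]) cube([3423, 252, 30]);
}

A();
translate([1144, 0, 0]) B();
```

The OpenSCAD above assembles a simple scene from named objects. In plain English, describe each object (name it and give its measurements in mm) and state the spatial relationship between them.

A is a rectangular door frame: two vertical jambs of 95×178 mm section, 2149 mm tall, with a clear opening 954 mm wide between their inner faces. A header 40 mm tall and 178 mm deep lies on top of the jambs and spans the full outside width.

B is an I-beam lying along x, 3423 mm long. Overall section height 195 mm. Two flanges 252 mm wide (y) and 30 mm thick, one on the floor and one at the top; a web 8 mm thick runs between them, centred on the flange width.

The I-beam is against the door frame's +x side, with their −y faces flush.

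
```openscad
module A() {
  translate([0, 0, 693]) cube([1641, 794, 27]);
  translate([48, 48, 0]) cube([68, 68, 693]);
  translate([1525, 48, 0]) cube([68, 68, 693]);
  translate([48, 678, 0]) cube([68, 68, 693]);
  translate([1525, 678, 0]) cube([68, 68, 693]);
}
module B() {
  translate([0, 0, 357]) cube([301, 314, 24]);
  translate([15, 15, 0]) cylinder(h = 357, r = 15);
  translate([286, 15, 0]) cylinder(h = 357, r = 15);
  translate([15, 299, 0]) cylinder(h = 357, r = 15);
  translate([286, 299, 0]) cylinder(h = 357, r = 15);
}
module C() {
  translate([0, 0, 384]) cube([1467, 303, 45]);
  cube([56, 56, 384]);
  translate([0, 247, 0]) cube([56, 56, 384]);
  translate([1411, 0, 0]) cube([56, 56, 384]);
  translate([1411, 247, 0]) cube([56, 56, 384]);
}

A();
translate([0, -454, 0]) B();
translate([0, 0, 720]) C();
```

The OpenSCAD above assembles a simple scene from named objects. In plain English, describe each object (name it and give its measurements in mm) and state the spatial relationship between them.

A is a table with a 1641×794 mm rectangular top, 27 mm thick, top surface at z = 720 mm, supported by four 68×68 mm square legs, each inset 48 mm from the nearest pair of top edges, running from the floor.

B is a four-legged stool. The seat is 301×314 mm, 24 mm thick, top at z = 381 mm. It stands on four round legs, each 30 mm in diameter, from z = 0 to the seat underside, each leg's axis is inset half a diameter from the nearest pair of seat edges (so the leg's bounding box is flush with the corner).

C is a bench: a 1467×303 mm seat slab, 45 mm thick, top at z = 429 mm, on four 56×56 mm square legs flush with the seat corners and standing on z = 0.

The stool is on the floor beside the table on its −y side. The bench is on top of the table.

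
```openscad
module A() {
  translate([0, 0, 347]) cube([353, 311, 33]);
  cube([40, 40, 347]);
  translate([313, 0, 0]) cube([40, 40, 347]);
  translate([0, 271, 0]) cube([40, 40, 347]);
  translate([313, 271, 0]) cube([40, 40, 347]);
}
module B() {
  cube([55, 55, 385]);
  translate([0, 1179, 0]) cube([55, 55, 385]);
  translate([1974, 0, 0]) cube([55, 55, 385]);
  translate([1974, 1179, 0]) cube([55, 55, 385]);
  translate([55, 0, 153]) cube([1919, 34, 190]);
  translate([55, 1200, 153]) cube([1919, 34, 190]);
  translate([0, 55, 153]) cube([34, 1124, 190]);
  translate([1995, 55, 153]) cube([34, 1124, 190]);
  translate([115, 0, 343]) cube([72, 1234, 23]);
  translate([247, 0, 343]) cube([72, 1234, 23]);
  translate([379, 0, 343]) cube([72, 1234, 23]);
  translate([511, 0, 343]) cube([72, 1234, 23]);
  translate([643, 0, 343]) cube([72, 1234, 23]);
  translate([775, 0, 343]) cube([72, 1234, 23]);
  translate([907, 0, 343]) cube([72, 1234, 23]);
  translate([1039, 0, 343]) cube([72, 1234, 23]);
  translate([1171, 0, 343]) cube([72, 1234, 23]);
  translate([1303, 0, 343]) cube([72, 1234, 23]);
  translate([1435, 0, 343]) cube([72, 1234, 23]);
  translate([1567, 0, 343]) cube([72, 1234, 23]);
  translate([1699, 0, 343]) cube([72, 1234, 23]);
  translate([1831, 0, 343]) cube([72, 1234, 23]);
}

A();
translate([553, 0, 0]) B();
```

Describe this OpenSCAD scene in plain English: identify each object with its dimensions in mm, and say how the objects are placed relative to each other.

A is a simple wooden stool: a rectangular seat 353 mm (x) by 311 mm (y), 33 mm thick, top face at z = 380 mm, on four square legs, each 40×40 mm in cross-section. The legs rest on z = 0, each flush with a corner of the seat.

B is a bed frame 2029 mm long (x) by 1234 mm wide (y). Four 55×55 mm corner posts, 385 mm tall, at the corners of the footprint. Four rails of 34 mm thickness and 190 mm height run between adjacent posts with their undersides at z = 153 mm, their outer faces flush with the outside of the frame (the two x-running rails run between the posts' inner faces; the two y-running rails run between the posts' inner faces). 14 slats, each 72 mm wide (x) and 23 mm thick, lie across the top of the two x-running rails, running the full 1234 mm width of the frame in y; the slats are evenly spaced along x between the inner faces of the end posts with equal gaps (rounded down to the nearest mm) at the −x end and between each pair — any rounding remainder accumulates at the +x end.

The bed frame is on the floor beside the stool on its +x side.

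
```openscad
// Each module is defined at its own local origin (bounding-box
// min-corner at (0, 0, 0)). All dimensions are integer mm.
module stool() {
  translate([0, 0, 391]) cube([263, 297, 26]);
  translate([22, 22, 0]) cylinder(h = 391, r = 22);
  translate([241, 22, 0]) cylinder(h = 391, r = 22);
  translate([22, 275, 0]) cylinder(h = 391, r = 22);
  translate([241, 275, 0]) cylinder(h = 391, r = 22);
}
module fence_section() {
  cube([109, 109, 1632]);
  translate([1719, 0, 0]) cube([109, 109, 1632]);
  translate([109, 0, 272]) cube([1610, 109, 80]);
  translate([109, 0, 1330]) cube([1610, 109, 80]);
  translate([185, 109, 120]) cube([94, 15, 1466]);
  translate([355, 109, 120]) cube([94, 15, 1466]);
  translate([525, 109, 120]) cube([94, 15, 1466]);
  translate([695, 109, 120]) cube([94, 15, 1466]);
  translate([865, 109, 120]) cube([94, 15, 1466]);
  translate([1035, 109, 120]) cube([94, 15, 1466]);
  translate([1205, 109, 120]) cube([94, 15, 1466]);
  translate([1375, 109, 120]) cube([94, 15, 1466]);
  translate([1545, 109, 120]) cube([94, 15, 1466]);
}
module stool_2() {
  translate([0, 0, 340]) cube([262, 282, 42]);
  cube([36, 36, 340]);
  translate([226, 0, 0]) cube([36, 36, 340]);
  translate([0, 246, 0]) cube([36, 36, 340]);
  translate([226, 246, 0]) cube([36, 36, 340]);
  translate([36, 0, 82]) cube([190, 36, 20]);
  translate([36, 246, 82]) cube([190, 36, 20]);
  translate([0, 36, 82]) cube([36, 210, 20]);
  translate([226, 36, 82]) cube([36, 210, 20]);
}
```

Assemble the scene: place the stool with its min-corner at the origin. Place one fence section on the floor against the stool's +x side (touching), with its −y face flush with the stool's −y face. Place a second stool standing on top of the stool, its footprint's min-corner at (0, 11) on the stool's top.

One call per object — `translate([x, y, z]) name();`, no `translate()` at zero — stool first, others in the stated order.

stool();
translate([263, 0, 0]) fence_section();
translate([0, 11, 417]) stool_2();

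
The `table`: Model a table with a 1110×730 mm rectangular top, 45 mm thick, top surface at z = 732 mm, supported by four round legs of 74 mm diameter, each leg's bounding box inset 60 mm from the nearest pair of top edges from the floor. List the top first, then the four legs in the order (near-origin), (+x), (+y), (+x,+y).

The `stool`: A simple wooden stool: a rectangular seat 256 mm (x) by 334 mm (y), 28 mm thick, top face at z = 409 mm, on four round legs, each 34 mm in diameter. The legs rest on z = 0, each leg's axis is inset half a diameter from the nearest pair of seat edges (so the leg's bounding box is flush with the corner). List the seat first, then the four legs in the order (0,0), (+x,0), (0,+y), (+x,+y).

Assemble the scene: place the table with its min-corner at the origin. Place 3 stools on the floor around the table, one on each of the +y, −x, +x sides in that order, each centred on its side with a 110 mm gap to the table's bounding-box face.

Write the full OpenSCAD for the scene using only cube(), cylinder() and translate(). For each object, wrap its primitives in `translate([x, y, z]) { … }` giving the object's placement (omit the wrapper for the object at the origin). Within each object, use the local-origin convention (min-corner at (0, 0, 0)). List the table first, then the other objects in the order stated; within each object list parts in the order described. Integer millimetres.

translate([0, 0, 687]) cube([1110, 730, 45]);
translate([97, 97, 0]) cylinder(h = 687, r = 37);
translate([1013, 97, 0]) cylinder(h = 687, r = 37);
translate([97, 633, 0]) cylinder(h = 687, r = 37);
translate([1013, 633, 0]) cylinder(h = 687, r = 37);
translate([427, 840, 0]) {
  translate([0, 0, 381]) cube([256, 334, 28]);
  translate([17, 17, 0]) cylinder(h = 381, r = 17);
  translate([239, 17, 0]) cylinder(h = 381, r = 17);
  translate([17, 317, 0]) cylinder(h = 381, r = 17);
  translate([239, 317, 0]) cylinder(h = 381, r = 17);
}
translate([-366, 198, 0]) {
  translate([0, 0, 381]) cube([256, 334, 28]);
  translate([17, 17, 0]) cylinder(h = 381, r = 17);
  translate([239, 17, 0]) cylinder(h = 381, r = 17);
  translate([17, 317, 0]) cylinder(h = 381, r = 17);
  translate([239, 317, 0]) cylinder(h = 381, r = 17);
}
translate([1220, 198, 0]) {
  translate([0, 0, 381]) cube([256, 334, 28]);
  translate([17, 17, 0]) cylinder(h = 381, r = 17);
  translate([239, 17, 0]) cylinder(h = 381, r = 17);
  translate([17, 317, 0]) cylinder(h = 381, r = 17);
  translate([239, 317, 0]) cylinder(h = 381, r = 17);
}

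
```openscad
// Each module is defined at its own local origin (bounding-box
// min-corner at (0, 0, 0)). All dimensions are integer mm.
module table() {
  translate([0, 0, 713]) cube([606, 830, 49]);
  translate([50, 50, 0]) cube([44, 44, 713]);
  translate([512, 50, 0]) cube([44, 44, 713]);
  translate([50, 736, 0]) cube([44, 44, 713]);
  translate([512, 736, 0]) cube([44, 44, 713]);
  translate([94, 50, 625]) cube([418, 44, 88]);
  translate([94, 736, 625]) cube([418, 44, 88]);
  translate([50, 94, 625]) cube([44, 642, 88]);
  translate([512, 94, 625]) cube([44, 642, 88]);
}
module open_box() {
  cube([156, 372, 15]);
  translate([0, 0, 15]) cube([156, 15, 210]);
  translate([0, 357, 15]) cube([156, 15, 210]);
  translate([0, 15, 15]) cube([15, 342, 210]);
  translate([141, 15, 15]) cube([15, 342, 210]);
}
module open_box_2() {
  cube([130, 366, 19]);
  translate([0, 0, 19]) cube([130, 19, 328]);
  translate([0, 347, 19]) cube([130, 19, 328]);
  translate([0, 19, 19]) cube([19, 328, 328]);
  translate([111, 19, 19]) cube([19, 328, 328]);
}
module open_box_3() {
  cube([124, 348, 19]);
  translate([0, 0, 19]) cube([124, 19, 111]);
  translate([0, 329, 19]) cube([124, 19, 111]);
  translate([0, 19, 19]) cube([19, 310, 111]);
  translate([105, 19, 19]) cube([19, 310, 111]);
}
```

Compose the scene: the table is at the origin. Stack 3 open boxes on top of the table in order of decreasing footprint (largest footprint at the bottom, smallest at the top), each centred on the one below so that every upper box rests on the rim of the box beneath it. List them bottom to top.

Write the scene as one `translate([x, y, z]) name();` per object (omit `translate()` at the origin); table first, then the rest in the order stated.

table();
translate([225, 229, 762]) open_box();
translate([238, 232, 987]) open_box_2();
translate([241, 241, 1334]) open_box_3();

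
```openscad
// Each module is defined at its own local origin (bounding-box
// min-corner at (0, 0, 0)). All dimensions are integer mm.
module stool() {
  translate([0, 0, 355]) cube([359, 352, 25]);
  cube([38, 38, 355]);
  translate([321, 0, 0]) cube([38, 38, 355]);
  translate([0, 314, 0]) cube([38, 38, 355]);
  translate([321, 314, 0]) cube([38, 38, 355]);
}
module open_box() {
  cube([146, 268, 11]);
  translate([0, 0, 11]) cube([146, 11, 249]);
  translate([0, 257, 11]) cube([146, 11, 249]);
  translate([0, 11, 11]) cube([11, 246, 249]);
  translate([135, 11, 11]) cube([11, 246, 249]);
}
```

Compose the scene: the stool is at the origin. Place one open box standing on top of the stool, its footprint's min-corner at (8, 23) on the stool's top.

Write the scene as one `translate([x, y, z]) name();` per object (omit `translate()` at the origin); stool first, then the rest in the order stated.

stool();
translate([8, 23, 380]) open_box();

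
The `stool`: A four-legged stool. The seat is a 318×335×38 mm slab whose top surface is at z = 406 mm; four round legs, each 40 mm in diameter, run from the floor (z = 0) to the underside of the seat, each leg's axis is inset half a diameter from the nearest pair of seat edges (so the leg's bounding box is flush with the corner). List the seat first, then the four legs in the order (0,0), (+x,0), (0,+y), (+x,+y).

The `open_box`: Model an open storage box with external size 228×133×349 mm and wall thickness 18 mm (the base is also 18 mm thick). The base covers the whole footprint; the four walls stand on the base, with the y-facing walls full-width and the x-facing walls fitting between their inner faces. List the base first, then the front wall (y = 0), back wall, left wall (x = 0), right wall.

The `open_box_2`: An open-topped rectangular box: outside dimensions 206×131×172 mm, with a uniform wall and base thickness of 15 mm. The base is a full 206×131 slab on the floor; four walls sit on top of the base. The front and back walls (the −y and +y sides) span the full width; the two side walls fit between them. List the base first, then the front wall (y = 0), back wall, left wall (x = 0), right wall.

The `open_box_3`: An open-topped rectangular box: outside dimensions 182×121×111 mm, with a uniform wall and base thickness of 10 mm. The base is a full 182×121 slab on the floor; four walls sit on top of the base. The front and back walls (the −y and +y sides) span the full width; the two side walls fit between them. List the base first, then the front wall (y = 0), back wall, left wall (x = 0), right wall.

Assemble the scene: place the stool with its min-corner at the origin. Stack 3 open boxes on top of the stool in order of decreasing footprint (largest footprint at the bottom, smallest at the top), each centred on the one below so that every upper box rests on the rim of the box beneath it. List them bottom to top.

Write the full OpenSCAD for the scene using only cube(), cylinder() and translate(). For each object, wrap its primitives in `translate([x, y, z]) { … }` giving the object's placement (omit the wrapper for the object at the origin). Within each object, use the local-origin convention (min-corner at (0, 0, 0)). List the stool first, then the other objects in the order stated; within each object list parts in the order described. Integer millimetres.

translate([0, 0, 368]) cube([318, 335, 38]);
translate([20, 20, 0]) cylinder(h = 368, r = 20);
translate([298, 20, 0]) cylinder(h = 368, r = 20);
translate([20, 315, 0]) cylinder(h = 368, r = 20);
translate([298, 315, 0]) cylinder(h = 368, r = 20);
translate([45, 101, 406]) {
  cube([228, 133, 18]);
  translate([0, 0, 18]) cube([228, 18, 331]);
  translate([0, 115, 18]) cube([228, 18, 331]);
  translate([0, 18, 18]) cube([18, 97, 331]);
  translate([210, 18, 18]) cube([18, 97, 331]);
}
translate([56, 102, 755]) {
  cube([206, 131, 15]);
  translate([0, 0, 15]) cube([206, 15, 157]);
  translate([0, 116, 15]) cube([206, 15, 157]);
  translate([0, 15, 15]) cube([15, 101, 157]);
  translate([191, 15, 15]) cube([15, 101, 157]);
}
translate([68, 107, 927]) {
  cube([182, 121, 10]);
  translate([0, 0, 10]) cube([182, 10, 101]);
  translate([0, 111, 10]) cube([182, 10, 101]);
  translate([0, 10, 10]) cube([10, 101, 101]);
  translate([172, 10, 10]) cube([10, 101, 101]);
}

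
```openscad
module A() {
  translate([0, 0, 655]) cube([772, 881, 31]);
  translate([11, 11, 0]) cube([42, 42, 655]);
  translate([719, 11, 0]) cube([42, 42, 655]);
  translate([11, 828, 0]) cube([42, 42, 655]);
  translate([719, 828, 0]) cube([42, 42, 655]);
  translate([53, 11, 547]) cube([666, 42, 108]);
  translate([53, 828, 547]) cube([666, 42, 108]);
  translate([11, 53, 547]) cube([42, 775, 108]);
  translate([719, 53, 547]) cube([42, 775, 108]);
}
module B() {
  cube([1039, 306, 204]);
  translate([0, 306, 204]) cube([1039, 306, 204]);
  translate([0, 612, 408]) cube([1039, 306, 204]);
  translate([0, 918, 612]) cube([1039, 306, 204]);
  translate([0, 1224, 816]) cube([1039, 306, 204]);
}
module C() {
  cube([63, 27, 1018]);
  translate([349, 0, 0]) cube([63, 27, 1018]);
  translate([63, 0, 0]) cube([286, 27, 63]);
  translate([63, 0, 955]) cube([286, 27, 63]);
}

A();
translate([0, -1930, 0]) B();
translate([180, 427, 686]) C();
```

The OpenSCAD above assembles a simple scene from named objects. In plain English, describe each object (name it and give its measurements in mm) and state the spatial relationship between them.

A is a table: top 772 mm (x) × 881 mm (y), 31 mm thick, upper face at z = 686 mm, on four 42×42 mm square legs, each inset 11 mm from the nearest pair of top edges, running from z = 0 to the bottom of the top. Four apron rails, 42 mm thick and 108 mm tall, run between adjacent legs with their top edges flush with the underside of the top and their outer faces flush with the legs' outer faces.

B is a straight staircase of 5 solid steps. Each step is 1039 mm wide (x), 306 mm deep (y, the going) and 204 mm tall (the rise). The first step rests on the floor; each subsequent step sits one going further in +y and one rise higher in +z, directly behind and above the previous step with no overlap.

C is a picture frame with a 286×892 mm rectangular opening (x by z) and a uniform 63 mm border on every side. Frame depth is 27 mm along y. It is built from two vertical stiles running the full outside height and two horizontal rails spanning the gap between the stiles.

The staircase is on the floor beside the table on its −y side. The picture frame is on top of the table, centred.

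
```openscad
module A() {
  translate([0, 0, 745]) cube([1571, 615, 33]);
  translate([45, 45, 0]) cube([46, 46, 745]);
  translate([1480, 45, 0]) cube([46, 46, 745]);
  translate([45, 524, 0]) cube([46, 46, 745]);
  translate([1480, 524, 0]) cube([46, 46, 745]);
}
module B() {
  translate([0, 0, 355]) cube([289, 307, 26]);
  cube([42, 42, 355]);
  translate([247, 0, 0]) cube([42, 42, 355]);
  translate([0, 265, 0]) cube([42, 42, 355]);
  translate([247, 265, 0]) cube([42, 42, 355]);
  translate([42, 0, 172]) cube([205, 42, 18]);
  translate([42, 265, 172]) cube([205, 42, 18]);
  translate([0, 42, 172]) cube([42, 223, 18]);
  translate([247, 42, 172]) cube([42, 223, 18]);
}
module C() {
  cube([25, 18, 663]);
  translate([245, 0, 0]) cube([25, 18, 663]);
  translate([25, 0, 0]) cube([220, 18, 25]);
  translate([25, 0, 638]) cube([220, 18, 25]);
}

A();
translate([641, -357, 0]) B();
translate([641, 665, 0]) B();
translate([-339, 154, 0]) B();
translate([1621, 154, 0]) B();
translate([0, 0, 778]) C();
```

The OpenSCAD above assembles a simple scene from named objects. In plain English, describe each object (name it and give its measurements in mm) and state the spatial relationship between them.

A is a table: top 1571 mm (x) × 615 mm (y), 33 mm thick, upper face at z = 778 mm, on four 46×46 mm square legs, each inset 45 mm from the nearest pair of top edges, running from z = 0 to the bottom of the top.

B is a four-legged stool. The seat is a 289×307×26 mm slab whose top surface is at z = 381 mm; four square legs, each 42×42 mm in cross-section, run from the floor (z = 0) to the underside of the seat, each flush with a corner of the seat. Four stretchers, 42 mm wide and 18 mm tall, connect adjacent legs with their undersides at z = 172 mm, each running between the inner faces of the legs it joins and aligned with the legs' outer faces on the other axis.

C is a picture frame with a 220×613 mm rectangular opening (x by z) and a uniform 25 mm border on every side. Frame depth is 18 mm along y. It is built from two vertical stiles running the full outside height and two horizontal rails spanning the gap between the stiles.

Four stools sit around the table at the −y, +y, −x, +x sides. The picture frame is on top of the table.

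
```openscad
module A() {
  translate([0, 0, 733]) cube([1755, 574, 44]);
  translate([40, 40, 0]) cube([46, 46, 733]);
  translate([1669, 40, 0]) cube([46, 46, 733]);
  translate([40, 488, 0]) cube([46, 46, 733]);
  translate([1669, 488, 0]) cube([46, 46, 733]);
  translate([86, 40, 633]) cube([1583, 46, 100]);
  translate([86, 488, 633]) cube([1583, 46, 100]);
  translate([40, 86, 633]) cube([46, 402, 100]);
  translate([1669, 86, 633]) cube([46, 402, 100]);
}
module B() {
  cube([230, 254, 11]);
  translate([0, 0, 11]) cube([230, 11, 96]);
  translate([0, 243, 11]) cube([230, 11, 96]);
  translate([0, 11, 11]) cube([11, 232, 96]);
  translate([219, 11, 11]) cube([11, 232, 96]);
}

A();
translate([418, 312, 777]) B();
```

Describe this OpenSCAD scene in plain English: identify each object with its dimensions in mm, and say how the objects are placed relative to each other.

A is a table with a 1755×574 mm rectangular top, 44 mm thick, top surface at z = 777 mm, supported by four 46×46 mm square legs, each inset 40 mm from the nearest pair of top edges, running from the floor. Four apron rails, 46 mm thick and 100 mm tall, run between adjacent legs with their top edges flush with the underside of the top and their outer faces flush with the legs' outer faces.

B is an open storage box with external size 230×254×107 mm and wall thickness 11 mm (the base is also 11 mm thick). The base covers the whole footprint; the four walls stand on the base, with the y-facing walls full-width and the x-facing walls fitting between their inner faces.

The open box is on top of the table.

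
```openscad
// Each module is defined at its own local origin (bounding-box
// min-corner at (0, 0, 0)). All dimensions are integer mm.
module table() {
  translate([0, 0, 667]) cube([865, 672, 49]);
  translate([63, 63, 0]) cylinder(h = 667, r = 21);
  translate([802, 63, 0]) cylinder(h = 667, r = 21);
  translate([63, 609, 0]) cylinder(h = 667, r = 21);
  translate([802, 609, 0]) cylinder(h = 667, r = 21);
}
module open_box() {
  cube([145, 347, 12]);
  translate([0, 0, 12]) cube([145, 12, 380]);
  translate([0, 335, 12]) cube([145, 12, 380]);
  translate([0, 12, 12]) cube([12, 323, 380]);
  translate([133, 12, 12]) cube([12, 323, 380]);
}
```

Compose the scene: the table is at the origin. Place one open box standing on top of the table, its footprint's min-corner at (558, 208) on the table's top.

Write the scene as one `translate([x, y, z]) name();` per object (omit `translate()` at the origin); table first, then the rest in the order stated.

table();
translate([558, 208, 716]) open_box();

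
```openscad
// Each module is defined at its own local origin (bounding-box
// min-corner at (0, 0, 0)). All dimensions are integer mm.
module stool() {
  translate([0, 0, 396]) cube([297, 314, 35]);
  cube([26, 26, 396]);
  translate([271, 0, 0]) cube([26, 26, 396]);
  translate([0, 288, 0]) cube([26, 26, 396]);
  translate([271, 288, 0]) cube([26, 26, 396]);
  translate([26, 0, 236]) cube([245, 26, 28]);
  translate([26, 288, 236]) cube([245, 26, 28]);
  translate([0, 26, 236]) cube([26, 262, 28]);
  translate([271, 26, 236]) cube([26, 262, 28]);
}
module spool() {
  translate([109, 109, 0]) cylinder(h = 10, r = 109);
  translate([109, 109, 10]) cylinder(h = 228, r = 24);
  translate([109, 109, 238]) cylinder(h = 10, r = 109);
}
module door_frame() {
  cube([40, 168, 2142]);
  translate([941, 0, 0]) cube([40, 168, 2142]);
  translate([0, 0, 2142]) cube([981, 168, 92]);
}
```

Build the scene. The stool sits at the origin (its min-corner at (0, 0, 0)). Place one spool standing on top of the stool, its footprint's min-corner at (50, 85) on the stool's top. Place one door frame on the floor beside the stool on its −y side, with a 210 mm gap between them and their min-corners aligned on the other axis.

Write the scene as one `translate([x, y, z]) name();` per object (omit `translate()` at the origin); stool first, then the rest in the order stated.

stool();
translate([50, 85, 431]) spool();
translate([0, -378, 0]) door_frame();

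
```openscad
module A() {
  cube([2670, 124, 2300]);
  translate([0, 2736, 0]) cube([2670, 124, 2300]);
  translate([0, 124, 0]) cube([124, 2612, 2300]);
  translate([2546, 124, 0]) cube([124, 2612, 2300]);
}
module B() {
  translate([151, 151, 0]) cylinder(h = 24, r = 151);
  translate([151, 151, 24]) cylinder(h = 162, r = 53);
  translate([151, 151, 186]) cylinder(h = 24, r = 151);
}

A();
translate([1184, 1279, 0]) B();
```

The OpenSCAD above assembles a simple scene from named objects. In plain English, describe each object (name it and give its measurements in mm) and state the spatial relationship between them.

A is the wall frame of a small rectangular building: four walls, each 2300 mm tall and 124 mm thick, enclosing a footprint 2670 mm (x) by 2860 mm (y) outside-to-outside, with no floor or roof. The front and back walls (the −y and +y sides) span the full width; the two side walls fit between them.

B is a spool: two coaxial disc flanges of radius 151 mm and thickness 24 mm, joined by a core cylinder of radius 53 mm and height 162 mm. The lower flange rests on z = 0 and the three cylinders share a vertical axis.

The spool sits inside the house frame, centred.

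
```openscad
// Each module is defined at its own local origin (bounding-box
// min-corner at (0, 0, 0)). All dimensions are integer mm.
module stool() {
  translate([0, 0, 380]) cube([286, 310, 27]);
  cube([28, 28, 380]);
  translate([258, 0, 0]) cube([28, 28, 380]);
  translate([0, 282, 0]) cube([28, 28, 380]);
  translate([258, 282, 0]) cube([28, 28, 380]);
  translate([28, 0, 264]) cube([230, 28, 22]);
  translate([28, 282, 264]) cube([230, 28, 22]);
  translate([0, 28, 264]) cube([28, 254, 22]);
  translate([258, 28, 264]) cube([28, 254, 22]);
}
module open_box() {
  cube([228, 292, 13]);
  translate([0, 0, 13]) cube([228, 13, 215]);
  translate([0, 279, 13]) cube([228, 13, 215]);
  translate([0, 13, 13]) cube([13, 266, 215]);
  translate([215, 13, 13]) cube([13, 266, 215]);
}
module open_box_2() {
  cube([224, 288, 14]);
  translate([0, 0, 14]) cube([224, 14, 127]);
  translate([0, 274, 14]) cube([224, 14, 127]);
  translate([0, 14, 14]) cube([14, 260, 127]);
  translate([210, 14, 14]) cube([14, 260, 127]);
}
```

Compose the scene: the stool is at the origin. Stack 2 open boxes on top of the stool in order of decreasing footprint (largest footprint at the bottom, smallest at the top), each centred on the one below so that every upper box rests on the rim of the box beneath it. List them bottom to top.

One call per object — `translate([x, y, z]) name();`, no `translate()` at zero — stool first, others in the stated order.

stool();
translate([29, 9, 407]) open_box();
translate([31, 11, 635]) open_box_2();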